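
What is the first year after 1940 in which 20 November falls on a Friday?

From one year to the next, a fixed date's weekday advances by 1, or by 2 when a Feb 29 lies between the two dates.
1940: November 20 is Wednesday.
1941: Thursday (+1)
1942: Friday (+1)
20 November falls on a Friday in 1942.

1942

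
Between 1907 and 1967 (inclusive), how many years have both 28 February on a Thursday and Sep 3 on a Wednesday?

Check each year's weekday for 28 February and Sep 3:
  1907: Thu/Tue  1908: Fri/Thu  1909: Sun/Fri  1910: Mon/Sat  1911: Tue/Sun  1912: Wed/Tue  1913: Fri/Wed  1914: Sat/Thu  1915: Sun/Fri  1916: Mon/Sun  1917: Wed/Mon  1918: Thu/Tue  1919: Fri/Wed  1920: Sat/Fri  …(33 more)…  1954: Sun/Fri  1955: Mon/Sat  1956: Tue/Mon  1957: Thu/Tue  1958: Fri/Wed  1959: Sat/Thu  1960: Sun/Sat  1961: Tue/Sun  1962: Wed/Mon  1963: Thu/Tue  1964: Fri/Thu  1965: Sun/Fri  1966: Mon/Sat  1967: Tue/Sun
Both conditions hold in: 1924, 1952 — 2.

2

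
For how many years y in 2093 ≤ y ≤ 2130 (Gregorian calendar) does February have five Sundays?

February has 28 days (29 in leap years); it has five Sundays when Sunday falls among the first (month-length − 28) days — i.e. when February 1 is Sunday in a leap year (never in a common year).
February 1 by year: 2093:Sun 2094:Mon 2095:Tue 2096:Wed 2097:Fri 2098:Sat 2099:Sun 2100:Mon 2101:Tue 2102:Wed 2103:Thu 2104:Fri 2105:Sun 2106:Mon 2107:Tue …(8 more)… 2116:Sat 2117:Mon 2118:Tue 2119:Wed 2120:Thu 2121:Sat 2122:Sun 2123:Mon 2124:Tue 2125:Thu 2126:Fri 2127:Sat 2128:Sun✓ 2129:Tue 2130:Wed
Years with five Sundays: 2128 → 1.

1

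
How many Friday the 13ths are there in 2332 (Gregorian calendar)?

1

Check the 13th of each month of 2332: Jan 13: Wed, Feb 13: Sat, Mar 13: Sun, Apr 13: Wed, May 13: Fri, Jun 13: Mon, Jul 13: Wed, Aug 13: Sat, Sep 13: Tue, Oct 13: Thu, Nov 13: Sun, Dec 13: Tue.
Friday occurs in May — 1 month.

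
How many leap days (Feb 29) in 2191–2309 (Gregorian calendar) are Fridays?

Leap years in 2191–2309: 28 of them.
Feb 29 weekday advances by 5 (mod 7) from one leap year to the next four years later (or differs when a century non-leap intervenes).
Leap-day weekdays: 2192:Wed 2196:Mon 2204:Wed 2208:Mon 2212:Sat 2216:Thu 2220:Tue 2224:Sun 2228:Fri✓ 2232:Wed 2236:Mon 2240:Sat 2244:Thu 2248:Tue 2252:Sun 2256:Fri✓ 2260:Wed 2264:Mon 2268:Sat 2272:Thu 2276:Tue 2280:Sun 2284:Fri✓ 2288:Wed 2292:Mon 2296:Sat 2304:Mon 2308:Sat
Friday: 2228, 2256, 2284 → 3.

3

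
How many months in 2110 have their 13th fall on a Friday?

1

Check the 13th of each month of 2110: Jan 13: Mon, Feb 13: Thu, Mar 13: Thu, Apr 13: Sun, May 13: Tue, Jun 13: Fri, Jul 13: Sun, Aug 13: Wed, Sep 13: Sat, Oct 13: Mon, Nov 13: Thu, Dec 13: Sat.
Friday occurs in June — 1 month.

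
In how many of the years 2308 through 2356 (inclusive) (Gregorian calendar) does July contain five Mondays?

July has 31 days; it has five Mondays when Monday falls among the first (month-length − 28) days — i.e. when July 1 is one of Monday/Sunday/Saturday.
July 1 by year: 2308:Wed 2309:Thu 2310:Fri 2311:Sat✓ 2312:Mon✓ 2313:Tue 2314:Wed 2315:Thu 2316:Sat✓ 2317:Sun✓ 2318:Mon✓ 2319:Tue 2320:Thu 2321:Fri 2322:Sat✓ …(19 more)… 2342:Wed 2343:Thu 2344:Sat✓ 2345:Sun✓ 2346:Mon✓ 2347:Tue 2348:Thu 2349:Fri 2350:Sat✓ 2351:Sun✓ 2352:Tue 2353:Wed 2354:Thu 2355:Fri 2356:Sun✓
Years with five Mondays: 2311, 2312, 2316, 2317, 2318, 2322, 2323, 2328, 2329, 2333, 2334, 2335, 2339, 2340, 2344, 2345, 2346, 2350, 2351, 2356 → 20.

20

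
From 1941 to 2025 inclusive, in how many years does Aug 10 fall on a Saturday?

Track Aug 10's weekday year by year (advancing +1, or +2 across a Feb 29):
  1941: Sun  1942: Mon (+1)  1943: Tue (+1)  1944: Thu (+2)  1945: Fri (+1)
  1946: Sat (+1) ✓  1947: Sun (+1)  1948: Tue (+2)  1949: Wed (+1)  1950: Thu (+1)
  1951: Fri (+1)  1952: Sun (+2)  1953: Mon (+1)  1954: Tue (+1)  … (57 more years) …
  2012: Fri (+2)  2013: Sat (+1) ✓  2014: Sun (+1)  2015: Mon (+1)  2016: Wed (+2)
  2017: Thu (+1)  2018: Fri (+1)  2019: Sat (+1) ✓  2020: Mon (+2)  2021: Tue (+1)
  2022: Wed (+1)  2023: Thu (+1)  2024: Sat (+2) ✓  2025: Sun (+1)
Saturday years: 1946, 1957, 1963, 1968, 1974, 1985, 1991, 1996, 2002, 2013, 2019, 2024 — 12 in total.

12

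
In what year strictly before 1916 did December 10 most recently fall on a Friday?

From one year to the next, a fixed date's weekday advances by 1, or by 2 when a Feb 29 lies between the two dates.
1916: December 10 is Sunday.
1915: Friday (−2)
December 10 falls on a Friday in 1915.

1915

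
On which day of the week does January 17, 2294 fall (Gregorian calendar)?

Wednesday

January 1, 2294 is a Monday.
January 17 is day 17 of the year, i.e. 16 days after Jan 1.
16 mod 7 = 2, so advance 2 weekdays from Monday: Wednesday.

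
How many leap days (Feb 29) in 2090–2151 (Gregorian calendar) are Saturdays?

Leap years in 2090–2151: 14 of them.
Feb 29 weekday advances by 5 (mod 7) from one leap year to the next four years later (or differs when a century non-leap intervenes).
Leap-day weekdays: 2092:Fri 2096:Wed 2104:Fri 2108:Wed 2112:Mon 2116:Sat✓ 2120:Thu 2124:Tue 2128:Sun 2132:Fri 2136:Wed 2140:Mon 2144:Sat✓ 2148:Thu
Saturday: 2116, 2144 → 2.

2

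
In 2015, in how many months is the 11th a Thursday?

1

Check the 11th of each month of 2015: Jan 11: Sun, Feb 11: Wed, Mar 11: Wed, Apr 11: Sat, May 11: Mon, Jun 11: Thu, Jul 11: Sat, Aug 11: Tue, Sep 11: Fri, Oct 11: Sun, Nov 11: Wed, Dec 11: Fri.
Thursday occurs in June — 1 month.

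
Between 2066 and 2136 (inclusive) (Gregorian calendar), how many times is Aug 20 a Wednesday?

Track Aug 20's weekday year by year (advancing +1, or +2 across a Feb 29):
  2066: Fri  2067: Sat (+1)  2068: Mon (+2)  2069: Tue (+1)  2070: Wed (+1) ✓
  2071: Thu (+1)  2072: Sat (+2)  2073: Sun (+1)  2074: Mon (+1)  2075: Tue (+1)
  2076: Thu (+2)  2077: Fri (+1)  2078: Sat (+1)  2079: Sun (+1)  … (43 more years) …
  2123: Fri (+1)  2124: Sun (+2)  2125: Mon (+1)  2126: Tue (+1)  2127: Wed (+1) ✓
  2128: Fri (+2)  2129: Sat (+1)  2130: Sun (+1)  2131: Mon (+1)  2132: Wed (+2) ✓
  2133: Thu (+1)  2134: Fri (+1)  2135: Sat (+1)  2136: Mon (+2)
Wednesday years: 2070, 2081, 2087, 2092, 2098, 2104, 2110, 2121, 2127, 2132 — 10 in total.

10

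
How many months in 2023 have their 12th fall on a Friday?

1

Check the 12th of each month of 2023: Jan 12: Thu, Feb 12: Sun, Mar 12: Sun, Apr 12: Wed, May 12: Fri, Jun 12: Mon, Jul 12: Wed, Aug 12: Sat, Sep 12: Tue, Oct 12: Thu, Nov 12: Sun, Dec 12: Tue.
Friday occurs in May — 1 month.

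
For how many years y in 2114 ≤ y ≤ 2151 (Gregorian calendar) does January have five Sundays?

January has 31 days; it has five Sundays when Sunday falls among the first (month-length − 28) days — i.e. when January 1 is one of Sunday/Saturday/Friday.
January 1 by year: 2114:Mon 2115:Tue 2116:Wed 2117:Fri✓ 2118:Sat✓ 2119:Sun✓ 2120:Mon 2121:Wed 2122:Thu 2123:Fri✓ 2124:Sat✓ 2125:Mon 2126:Tue 2127:Wed 2128:Thu …(8 more)… 2137:Tue 2138:Wed 2139:Thu 2140:Fri✓ 2141:Sun✓ 2142:Mon 2143:Tue 2144:Wed 2145:Fri✓ 2146:Sat✓ 2147:Sun✓ 2148:Mon 2149:Wed 2150:Thu 2151:Fri✓
Years with five Sundays: 2117, 2118, 2119, 2123, 2124, 2129, 2130, 2134, 2135, 2136, 2140, 2141, 2145, 2146, 2147, 2151 → 16.

16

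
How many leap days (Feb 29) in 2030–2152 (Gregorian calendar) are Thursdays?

4

Leap years in 2030–2152: 30 of them.
Feb 29 weekday advances by 5 (mod 7) from one leap year to the next four years later (or differs when a century non-leap intervenes).
Leap-day weekdays: 2032:Sun 2036:Fri 2040:Wed 2044:Mon 2048:Sat 2052:Thu✓ 2056:Tue 2060:Sun 2064:Fri 2068:Wed 2072:Mon 2076:Sat 2080:Thu✓ …(4 more)… 2104:Fri 2108:Wed 2112:Mon 2116:Sat 2120:Thu✓ 2124:Tue 2128:Sun 2132:Fri 2136:Wed 2140:Mon 2144:Sat 2148:Thu✓ 2152:Tue
Thursday: 2052, 2080, 2120, 2148 → 4.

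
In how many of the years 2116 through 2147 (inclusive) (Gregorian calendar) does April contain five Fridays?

10

April has 30 days; it has five Fridays when Friday falls among the first (month-length − 28) days — i.e. when April 1 is one of Friday/Thursday.
April 1 by year: 2116:Wed 2117:Thu✓ 2118:Fri✓ 2119:Sat 2120:Mon 2121:Tue 2122:Wed 2123:Thu✓ 2124:Sat 2125:Sun 2126:Mon 2127:Tue 2128:Thu✓ 2129:Fri✓ 2130:Sat 2131:Sun 2132:Tue 2133:Wed 2134:Thu✓ 2135:Fri✓ 2136:Sun 2137:Mon 2138:Tue 2139:Wed 2140:Fri✓ 2141:Sat 2142:Sun 2143:Mon 2144:Wed 2145:Thu✓ 2146:Fri✓ 2147:Sat
Years with five Fridays: 2117, 2118, 2123, 2128, 2129, 2134, 2135, 2140, 2145, 2146 → 10.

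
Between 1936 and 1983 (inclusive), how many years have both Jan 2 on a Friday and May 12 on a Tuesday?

5

Check each year's weekday for Jan 2 and May 12:
  1936: Thu/Tue  1937: Sat/Wed  1938: Sun/Thu  1939: Mon/Fri  1940: Tue/Sun  1941: Thu/Mon  1942: Fri/Tue ✓  1943: Sat/Wed  1944: Sun/Fri  1945: Tue/Sat  1946: Wed/Sun  1947: Thu/Mon  1948: Fri/Wed  1949: Sun/Thu  …(20 more)…  1970: Fri/Tue ✓  1971: Sat/Wed  1972: Sun/Fri  1973: Tue/Sat  1974: Wed/Sun  1975: Thu/Mon  1976: Fri/Wed  1977: Sun/Thu  1978: Mon/Fri  1979: Tue/Sat  1980: Wed/Mon  1981: Fri/Tue ✓  1982: Sat/Wed  1983: Sun/Thu
Both conditions hold in: 1942, 1953, 1959, 1970, 1981 — 5.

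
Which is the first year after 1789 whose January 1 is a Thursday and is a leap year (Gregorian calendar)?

Jan 1 advances by 2 weekdays after a leap year and by 1 after a common year.
1789: Jan 1 is Thursday.
1790: Friday
1791: Saturday
1792: Sunday (leap)
1793: Tuesday
1794: Wednesday
1795: Thursday
1796: Friday (leap)
1797: Sunday
1798: Monday
1799: Tuesday
1800: Wednesday
1801: Thursday
1802: Friday
1803: Saturday
1804: Sunday (leap)
1805: Tuesday
1806: Wednesday
1807: Thursday
1808: Friday (leap)
1809: Sunday
1810: Monday
1811: Tuesday
1812: Wednesday (leap)
1813: Friday
1814: Saturday
1815: Sunday
1816: Monday (leap)
1817: Wednesday
1818: Thursday
1819: Friday
1820: Saturday (leap)
1821: Monday
1822: Tuesday
1823: Wednesday
1824: Thursday (leap)
1824 begins on a Thursday and is a leap year.

1824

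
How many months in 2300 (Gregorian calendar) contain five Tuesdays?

4

A month of length L has five Tuesdays iff its first Tuesday is on day ≤ L−28 (so day 1–3 in a 31-day month, 1–2 in a 30-day month, day 1 in a leap February).
Checking each month of 2300: Jan starts Mon (31d) ✓; Feb starts Thu (28d); Mar starts Thu (31d); Apr starts Sun (30d); May starts Tue (31d) ✓; Jun starts Fri (30d); Jul starts Sun (31d) ✓; Aug starts Wed (31d); Sep starts Sat (30d); Oct starts Mon (31d) ✓; Nov starts Thu (30d); Dec starts Sat (31d).
Five-Tuesday months: January, May, July, October → 4.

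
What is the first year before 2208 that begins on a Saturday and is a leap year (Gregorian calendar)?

2180

Jan 1 advances by 2 weekdays after a leap year and by 1 after a common year.
2208: Jan 1 is Friday (leap).
2207: Thursday
2206: Wednesday
2205: Tuesday
2204: Sunday (leap)
2203: Saturday
2202: Friday
2201: Thursday
2200: Wednesday
2199: Tuesday
2198: Monday
2197: Sunday
2196: Friday (leap)
2195: Thursday
2194: Wednesday
2193: Tuesday
2192: Sunday (leap)
2191: Saturday
2190: Friday
2189: Thursday
2188: Tuesday (leap)
2187: Monday
2186: Sunday
2185: Saturday
2184: Thursday (leap)
2183: Wednesday
2182: Tuesday
2181: Monday
2180: Saturday (leap)
2180 begins on a Saturday and is a leap year.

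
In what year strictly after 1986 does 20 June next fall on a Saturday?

1987

From one year to the next, a fixed date's weekday advances by 1, or by 2 when a Feb 29 lies between the two dates.
1986: June 20 is Friday.
1987: Saturday (+1)
20 June falls on a Saturday in 1987.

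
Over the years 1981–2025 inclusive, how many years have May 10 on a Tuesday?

7

Track May 10's weekday year by year (advancing +1, or +2 across a Feb 29):
  1981: Sun  1982: Mon (+1)  1983: Tue (+1) ✓  1984: Thu (+2)  1985: Fri (+1)
  1986: Sat (+1)  1987: Sun (+1)  1988: Tue (+2) ✓  1989: Wed (+1)  1990: Thu (+1)
  1991: Fri (+1)  1992: Sun (+2)  1993: Mon (+1)  1994: Tue (+1) ✓  … (17 more years) …
  2012: Thu (+2)  2013: Fri (+1)  2014: Sat (+1)  2015: Sun (+1)  2016: Tue (+2) ✓
  2017: Wed (+1)  2018: Thu (+1)  2019: Fri (+1)  2020: Sun (+2)  2021: Mon (+1)
  2022: Tue (+1) ✓  2023: Wed (+1)  2024: Fri (+2)  2025: Sat (+1)
Tuesday years: 1983, 1988, 1994, 2005, 2011, 2016, 2022 — 7 in total.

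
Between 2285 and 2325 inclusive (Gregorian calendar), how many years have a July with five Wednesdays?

July has 31 days; it has five Wednesdays when Wednesday falls among the first (month-length − 28) days — i.e. when July 1 is one of Wednesday/Tuesday/Monday.
July 1 by year: 2285:Wed✓ 2286:Thu 2287:Fri 2288:Sun 2289:Mon✓ 2290:Tue✓ 2291:Wed✓ 2292:Fri 2293:Sat 2294:Sun 2295:Mon✓ 2296:Wed✓ 2297:Thu 2298:Fri 2299:Sat …(11 more)… 2311:Sat 2312:Mon✓ 2313:Tue✓ 2314:Wed✓ 2315:Thu 2316:Sat 2317:Sun 2318:Mon✓ 2319:Tue✓ 2320:Thu 2321:Fri 2322:Sat 2323:Sun 2324:Tue✓ 2325:Wed✓
Years with five Wednesdays: 2285, 2289, 2290, 2291, 2295, 2296, 2301, 2302, 2303, 2307, 2308, 2312, 2313, 2314, 2318, 2319, 2324, 2325 → 18.

18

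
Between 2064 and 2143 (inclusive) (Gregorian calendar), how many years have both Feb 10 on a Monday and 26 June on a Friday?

Check each year's weekday for Feb 10 and 26 June:
  2064: Sun/Thu  2065: Tue/Fri  2066: Wed/Sat  2067: Thu/Sun  2068: Fri/Tue  2069: Sun/Wed  2070: Mon/Thu  2071: Tue/Fri  2072: Wed/Sun  2073: Fri/Mon  2074: Sat/Tue  2075: Sun/Wed  2076: Mon/Fri ✓  2077: Wed/Sat  …(52 more)…  2130: Fri/Mon  2131: Sat/Tue  2132: Sun/Thu  2133: Tue/Fri  2134: Wed/Sat  2135: Thu/Sun  2136: Fri/Tue  2137: Sun/Wed  2138: Mon/Thu  2139: Tue/Fri  2140: Wed/Sun  2141: Fri/Mon  2142: Sat/Tue  2143: Sun/Wed
Both conditions hold in: 2076, 2116 — 2.

2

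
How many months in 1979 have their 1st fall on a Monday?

Check the 1st of each month of 1979: Jan 1: Mon, Feb 1: Thu, Mar 1: Thu, Apr 1: Sun, May 1: Tue, Jun 1: Fri, Jul 1: Sun, Aug 1: Wed, Sep 1: Sat, Oct 1: Mon, Nov 1: Thu, Dec 1: Sat.
Monday occurs in January, October — 2 months.

2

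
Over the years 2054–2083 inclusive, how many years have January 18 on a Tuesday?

Track January 18's weekday year by year (advancing +1, or +2 across a Feb 29):
  2054: Sun  2055: Mon (+1)  2056: Tue (+1) ✓  2057: Thu (+2)  2058: Fri (+1)
  2059: Sat (+1)  2060: Sun (+1)  2061: Tue (+2) ✓  2062: Wed (+1)  2063: Thu (+1)
  2064: Fri (+1)  2065: Sun (+2)  2066: Mon (+1)  2067: Tue (+1) ✓  2068: Wed (+1)
  2069: Fri (+2)  2070: Sat (+1)  2071: Sun (+1)  2072: Mon (+1)  2073: Wed (+2)
  2074: Thu (+1)  2075: Fri (+1)  2076: Sat (+1)  2077: Mon (+2)  2078: Tue (+1) ✓
  2079: Wed (+1)  2080: Thu (+1)  2081: Sat (+2)  2082: Sun (+1)  2083: Mon (+1)
Tuesday years: 2056, 2061, 2067, 2078 — 4 in total.

4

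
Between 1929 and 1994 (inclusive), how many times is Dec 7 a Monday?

Track Dec 7's weekday year by year (advancing +1, or +2 across a Feb 29):
  1929: Sat  1930: Sun (+1)  1931: Mon (+1) ✓  1932: Wed (+2)  1933: Thu (+1)
  1934: Fri (+1)  1935: Sat (+1)  1936: Mon (+2) ✓  1937: Tue (+1)  1938: Wed (+1)
  1939: Thu (+1)  1940: Sat (+2)  1941: Sun (+1)  1942: Mon (+1) ✓  … (38 more years) …
  1981: Mon (+1) ✓  1982: Tue (+1)  1983: Wed (+1)  1984: Fri (+2)  1985: Sat (+1)
  1986: Sun (+1)  1987: Mon (+1) ✓  1988: Wed (+2)  1989: Thu (+1)  1990: Fri (+1)
  1991: Sat (+1)  1992: Mon (+2) ✓  1993: Tue (+1)  1994: Wed (+1)
Monday years: 1931, 1936, 1942, 1953, 1959, 1964, 1970, 1981, 1987, 1992 — 10 in total.

10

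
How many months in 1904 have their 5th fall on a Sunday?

Check the 5th of each month of 1904: Jan 5: Tue, Feb 5: Fri, Mar 5: Sat, Apr 5: Tue, May 5: Thu, Jun 5: Sun, Jul 5: Tue, Aug 5: Fri, Sep 5: Mon, Oct 5: Wed, Nov 5: Sat, Dec 5: Mon.
Sunday occurs in June — 1 month.

1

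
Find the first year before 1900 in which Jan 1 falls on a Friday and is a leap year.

1892

Jan 1 advances by 2 weekdays after a leap year and by 1 after a common year.
1900: Jan 1 is Monday.
1899: Sunday
1898: Saturday
1897: Friday
1896: Wednesday (leap)
1895: Tuesday
1894: Monday
1893: Sunday
1892: Friday (leap)
1892 begins on a Friday and is a leap year.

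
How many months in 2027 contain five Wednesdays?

4

A month of length L has five Wednesdays iff its first Wednesday is on day ≤ L−28 (so day 1–3 in a 31-day month, 1–2 in a 30-day month, day 1 in a leap February).
Checking each month of 2027: Jan starts Fri (31d); Feb starts Mon (28d); Mar starts Mon (31d) ✓; Apr starts Thu (30d); May starts Sat (31d); Jun starts Tue (30d) ✓; Jul starts Thu (31d); Aug starts Sun (31d); Sep starts Wed (30d) ✓; Oct starts Fri (31d); Nov starts Mon (30d); Dec starts Wed (31d) ✓.
Five-Wednesday months: March, June, September, December → 4.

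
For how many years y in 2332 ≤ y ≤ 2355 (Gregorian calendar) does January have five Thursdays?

9

January has 31 days; it has five Thursdays when Thursday falls among the first (month-length − 28) days — i.e. when January 1 is one of Thursday/Wednesday/Tuesday.
January 1 by year: 2332:Fri 2333:Sun 2334:Mon 2335:Tue✓ 2336:Wed✓ 2337:Fri 2338:Sat 2339:Sun 2340:Mon 2341:Wed✓ 2342:Thu✓ 2343:Fri 2344:Sat 2345:Mon 2346:Tue✓ 2347:Wed✓ 2348:Thu✓ 2349:Sat 2350:Sun 2351:Mon 2352:Tue✓ 2353:Thu✓ 2354:Fri 2355:Sat
Years with five Thursdays: 2335, 2336, 2341, 2342, 2346, 2347, 2348, 2352, 2353 → 9.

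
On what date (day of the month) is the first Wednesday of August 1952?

August 1, 1952 is a Friday, so the first Wednesday is the 6th.
The first Wednesday is 6 + 0 = 6.

6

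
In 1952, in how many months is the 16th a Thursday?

1

Check the 16th of each month of 1952: Jan 16: Wed, Feb 16: Sat, Mar 16: Sun, Apr 16: Wed, May 16: Fri, Jun 16: Mon, Jul 16: Wed, Aug 16: Sat, Sep 16: Tue, Oct 16: Thu, Nov 16: Sun, Dec 16: Tue.
Thursday occurs in October — 1 month.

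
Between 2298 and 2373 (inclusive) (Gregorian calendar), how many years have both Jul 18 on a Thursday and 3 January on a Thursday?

Check each year's weekday for Jul 18 and 3 January:
  2298: Mon/Mon  2299: Tue/Tue  2300: Wed/Wed  2301: Thu/Thu ✓  2302: Fri/Fri  2303: Sat/Sat  2304: Mon/Sun  2305: Tue/Tue  2306: Wed/Wed  2307: Thu/Thu ✓  2308: Sat/Fri  2309: Sun/Sun  2310: Mon/Mon  2311: Tue/Tue  …(48 more)…  2360: Mon/Sun  2361: Tue/Tue  2362: Wed/Wed  2363: Thu/Thu ✓  2364: Sat/Fri  2365: Sun/Sun  2366: Mon/Mon  2367: Tue/Tue  2368: Thu/Wed  2369: Fri/Fri  2370: Sat/Sat  2371: Sun/Sun  2372: Tue/Mon  2373: Wed/Wed
Both conditions hold in: 2301, 2307, 2318, 2329, 2335, 2346, 2357, 2363 — 8.

8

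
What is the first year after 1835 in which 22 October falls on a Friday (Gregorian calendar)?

From one year to the next, a fixed date's weekday advances by 1, or by 2 when a Feb 29 lies between the two dates.
1835: October 22 is Thursday.
1836: Saturday (+2)
1837: Sunday (+1)
1838: Monday (+1)
1839: Tuesday (+1)
1840: Thursday (+2)
1841: Friday (+1)
22 October falls on a Friday in 1841.

1841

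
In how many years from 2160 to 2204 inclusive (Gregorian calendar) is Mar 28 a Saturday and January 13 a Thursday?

Check each year's weekday for Mar 28 and January 13:
  2160: Fri/Sun  2161: Sat/Tue  2162: Sun/Wed  2163: Mon/Thu  2164: Wed/Fri  2165: Thu/Sun  2166: Fri/Mon  2167: Sat/Tue  2168: Mon/Wed  2169: Tue/Fri  2170: Wed/Sat  2171: Thu/Sun  2172: Sat/Mon  2173: Sun/Wed  …(17 more)…  2191: Mon/Thu  2192: Wed/Fri  2193: Thu/Sun  2194: Fri/Mon  2195: Sat/Tue  2196: Mon/Wed  2197: Tue/Fri  2198: Wed/Sat  2199: Thu/Sun  2200: Fri/Mon  2201: Sat/Tue  2202: Sun/Wed  2203: Mon/Thu  2204: Wed/Fri
Both conditions hold in: no year — 0.

0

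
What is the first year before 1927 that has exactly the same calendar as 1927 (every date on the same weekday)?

1921

Two years share a calendar iff Jan 1 falls on the same weekday and both are leap or both are common. 1927: Jan 1 is Saturday, common year.
1926: Jan 1 Friday, common
1925: Jan 1 Thursday, common
1924: Jan 1 Tuesday, leap
1923: Jan 1 Monday, common
1922: Jan 1 Sunday, common
1921: Jan 1 Saturday, common
1921 matches on both conditions.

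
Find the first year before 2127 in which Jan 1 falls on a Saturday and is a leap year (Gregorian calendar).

2124

Jan 1 advances by 2 weekdays after a leap year and by 1 after a common year.
2127: Jan 1 is Wednesday.
2126: Tuesday
2125: Monday
2124: Saturday (leap)
2124 begins on a Saturday and is a leap year.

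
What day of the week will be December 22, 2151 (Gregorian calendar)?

January 1, 2151 is a Friday.
December 22 is day 356 of the year, i.e. 355 days after Jan 1.
355 mod 7 = 5, so advance 5 weekdays from Friday: Wednesday.

Wednesday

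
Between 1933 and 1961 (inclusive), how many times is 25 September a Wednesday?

Track 25 September's weekday year by year (advancing +1, or +2 across a Feb 29):
  1933: Mon  1934: Tue (+1)  1935: Wed (+1) ✓  1936: Fri (+2)  1937: Sat (+1)
  1938: Sun (+1)  1939: Mon (+1)  1940: Wed (+2) ✓  1941: Thu (+1)  1942: Fri (+1)
  1943: Sat (+1)  1944: Mon (+2)  1945: Tue (+1)  1946: Wed (+1) ✓  1947: Thu (+1)
  1948: Sat (+2)  1949: Sun (+1)  1950: Mon (+1)  1951: Tue (+1)  1952: Thu (+2)
  1953: Fri (+1)  1954: Sat (+1)  1955: Sun (+1)  1956: Tue (+2)  1957: Wed (+1) ✓
  1958: Thu (+1)  1959: Fri (+1)  1960: Sun (+2)  1961: Mon (+1)
Wednesday years: 1935, 1940, 1946, 1957 — 4 in total.

4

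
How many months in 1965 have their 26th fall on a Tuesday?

Check the 26th of each month of 1965: Jan 26: Tue, Feb 26: Fri, Mar 26: Fri, Apr 26: Mon, May 26: Wed, Jun 26: Sat, Jul 26: Mon, Aug 26: Thu, Sep 26: Sun, Oct 26: Tue, Nov 26: Fri, Dec 26: Sun.
Tuesday occurs in January, October — 2 months.

2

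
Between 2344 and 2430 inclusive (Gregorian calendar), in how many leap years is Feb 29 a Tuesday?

Leap years in 2344–2430: 22 of them.
Feb 29 weekday advances by 5 (mod 7) from one leap year to the next four years later (or differs when a century non-leap intervenes).
Leap-day weekdays: 2344:Tue✓ 2348:Sun 2352:Fri 2356:Wed 2360:Mon 2364:Sat 2368:Thu 2372:Tue✓ 2376:Sun 2380:Fri 2384:Wed 2388:Mon 2392:Sat 2396:Thu 2400:Tue✓ 2404:Sun 2408:Fri 2412:Wed 2416:Mon 2420:Sat 2424:Thu 2428:Tue✓
Tuesday: 2344, 2372, 2400, 2428 → 4.

4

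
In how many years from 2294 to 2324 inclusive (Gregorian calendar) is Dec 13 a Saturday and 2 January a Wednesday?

1

Check each year's weekday for Dec 13 and 2 January:
  2294: Thu/Tue  2295: Fri/Wed  2296: Sun/Thu  2297: Mon/Sat  2298: Tue/Sun  2299: Wed/Mon  2300: Thu/Tue  2301: Fri/Wed  2302: Sat/Thu  2303: Sun/Fri  2304: Tue/Sat  2305: Wed/Mon  2306: Thu/Tue  2307: Fri/Wed  …(3 more)…  2311: Wed/Mon  2312: Fri/Tue  2313: Sat/Thu  2314: Sun/Fri  2315: Mon/Sat  2316: Wed/Sun  2317: Thu/Tue  2318: Fri/Wed  2319: Sat/Thu  2320: Mon/Fri  2321: Tue/Sun  2322: Wed/Mon  2323: Thu/Tue  2324: Sat/Wed ✓
Both conditions hold in: 2324 — 1.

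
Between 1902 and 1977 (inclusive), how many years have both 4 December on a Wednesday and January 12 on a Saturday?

Check each year's weekday for 4 December and January 12:
  1902: Thu/Sun  1903: Fri/Mon  1904: Sun/Tue  1905: Mon/Thu  1906: Tue/Fri  1907: Wed/Sat ✓  1908: Fri/Sun  1909: Sat/Tue  1910: Sun/Wed  1911: Mon/Thu  1912: Wed/Fri  1913: Thu/Sun  1914: Fri/Mon  1915: Sat/Tue  …(48 more)…  1964: Fri/Sun  1965: Sat/Tue  1966: Sun/Wed  1967: Mon/Thu  1968: Wed/Fri  1969: Thu/Sun  1970: Fri/Mon  1971: Sat/Tue  1972: Mon/Wed  1973: Tue/Fri  1974: Wed/Sat ✓  1975: Thu/Sun  1976: Sat/Mon  1977: Sun/Wed
Both conditions hold in: 1907, 1918, 1929, 1935, 1946, 1957, 1963, 1974 — 8.

8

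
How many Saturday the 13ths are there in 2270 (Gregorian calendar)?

Check the 13th of each month of 2270: Jan 13: Thu, Feb 13: Sun, Mar 13: Sun, Apr 13: Wed, May 13: Fri, Jun 13: Mon, Jul 13: Wed, Aug 13: Sat, Sep 13: Tue, Oct 13: Thu, Nov 13: Sun, Dec 13: Tue.
Saturday occurs in August — 1 month.

1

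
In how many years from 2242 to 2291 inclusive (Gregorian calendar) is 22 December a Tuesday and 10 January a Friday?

Check each year's weekday for 22 December and 10 January:
  2242: Thu/Mon  2243: Fri/Tue  2244: Sun/Wed  2245: Mon/Fri  2246: Tue/Sat  2247: Wed/Sun  2248: Fri/Mon  2249: Sat/Wed  2250: Sun/Thu  2251: Mon/Fri  2252: Wed/Sat  2253: Thu/Mon  2254: Fri/Tue  2255: Sat/Wed  …(22 more)…  2278: Sun/Thu  2279: Mon/Fri  2280: Wed/Sat  2281: Thu/Mon  2282: Fri/Tue  2283: Sat/Wed  2284: Mon/Thu  2285: Tue/Sat  2286: Wed/Sun  2287: Thu/Mon  2288: Sat/Tue  2289: Sun/Thu  2290: Mon/Fri  2291: Tue/Sat
Both conditions hold in: 2268 — 1.

1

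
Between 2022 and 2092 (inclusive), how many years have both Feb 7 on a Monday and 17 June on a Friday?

8

Check each year's weekday for Feb 7 and 17 June:
  2022: Mon/Fri ✓  2023: Tue/Sat  2024: Wed/Mon  2025: Fri/Tue  2026: Sat/Wed  2027: Sun/Thu  2028: Mon/Sat  2029: Wed/Sun  2030: Thu/Mon  2031: Fri/Tue  2032: Sat/Thu  2033: Mon/Fri ✓  2034: Tue/Sat  2035: Wed/Sun  …(43 more)…  2079: Tue/Sat  2080: Wed/Mon  2081: Fri/Tue  2082: Sat/Wed  2083: Sun/Thu  2084: Mon/Sat  2085: Wed/Sun  2086: Thu/Mon  2087: Fri/Tue  2088: Sat/Thu  2089: Mon/Fri ✓  2090: Tue/Sat  2091: Wed/Sun  2092: Thu/Tue
Both conditions hold in: 2022, 2033, 2039, 2050, 2061, 2067, 2078, 2089 — 8.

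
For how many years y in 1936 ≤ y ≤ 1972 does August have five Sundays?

August has 31 days; it has five Sundays when Sunday falls among the first (month-length − 28) days — i.e. when August 1 is one of Sunday/Saturday/Friday.
August 1 by year: 1936:Sat✓ 1937:Sun✓ 1938:Mon 1939:Tue 1940:Thu 1941:Fri✓ 1942:Sat✓ 1943:Sun✓ 1944:Tue 1945:Wed 1946:Thu 1947:Fri✓ 1948:Sun✓ 1949:Mon 1950:Tue …(7 more)… 1958:Fri✓ 1959:Sat✓ 1960:Mon 1961:Tue 1962:Wed 1963:Thu 1964:Sat✓ 1965:Sun✓ 1966:Mon 1967:Tue 1968:Thu 1969:Fri✓ 1970:Sat✓ 1971:Sun✓ 1972:Tue
Years with five Sundays: 1936, 1937, 1941, 1942, 1943, 1947, 1948, 1952, 1953, 1954, 1958, 1959, 1964, 1965, 1969, 1970, 1971 → 17.

17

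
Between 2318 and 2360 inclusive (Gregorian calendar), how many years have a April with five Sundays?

April has 30 days; it has five Sundays when Sunday falls among the first (month-length − 28) days — i.e. when April 1 is one of Sunday/Saturday.
April 1 by year: 2318:Mon 2319:Tue 2320:Thu 2321:Fri 2322:Sat✓ 2323:Sun✓ 2324:Tue 2325:Wed 2326:Thu 2327:Fri 2328:Sun✓ 2329:Mon 2330:Tue 2331:Wed 2332:Fri …(13 more)… 2346:Mon 2347:Tue 2348:Thu 2349:Fri 2350:Sat✓ 2351:Sun✓ 2352:Tue 2353:Wed 2354:Thu 2355:Fri 2356:Sun✓ 2357:Mon 2358:Tue 2359:Wed 2360:Fri
Years with five Sundays: 2322, 2323, 2328, 2333, 2334, 2339, 2344, 2345, 2350, 2351, 2356 → 11.

11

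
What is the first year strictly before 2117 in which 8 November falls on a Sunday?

From one year to the next, a fixed date's weekday advances by 1, or by 2 when a Feb 29 lies between the two dates.
2117: November 8 is Monday.
2116: Sunday (−1)
8 November falls on a Sunday in 2116.

2116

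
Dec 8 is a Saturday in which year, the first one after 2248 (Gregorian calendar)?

2249

From one year to the next, a fixed date's weekday advances by 1, or by 2 when a Feb 29 lies between the two dates.
2248: December 8 is Friday.
2249: Saturday (+1)
Dec 8 falls on a Saturday in 2249.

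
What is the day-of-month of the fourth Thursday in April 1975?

24

April 1, 1975 is a Tuesday, so the first Thursday is the 3rd.
The fourth Thursday is 3 + 21 = 24.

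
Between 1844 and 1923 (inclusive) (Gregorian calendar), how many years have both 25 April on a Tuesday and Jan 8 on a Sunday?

Check each year's weekday for 25 April and Jan 8:
  1844: Thu/Mon  1845: Fri/Wed  1846: Sat/Thu  1847: Sun/Fri  1848: Tue/Sat  1849: Wed/Mon  1850: Thu/Tue  1851: Fri/Wed  1852: Sun/Thu  1853: Mon/Sat  1854: Tue/Sun ✓  1855: Wed/Mon  1856: Fri/Tue  1857: Sat/Thu  …(52 more)…  1910: Mon/Sat  1911: Tue/Sun ✓  1912: Thu/Mon  1913: Fri/Wed  1914: Sat/Thu  1915: Sun/Fri  1916: Tue/Sat  1917: Wed/Mon  1918: Thu/Tue  1919: Fri/Wed  1920: Sun/Thu  1921: Mon/Sat  1922: Tue/Sun ✓  1923: Wed/Mon
Both conditions hold in: 1854, 1865, 1871, 1882, 1893, 1899, 1905, 1911, 1922 — 9.

9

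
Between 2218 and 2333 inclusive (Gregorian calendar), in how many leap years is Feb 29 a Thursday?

3

Leap years in 2218–2333: 28 of them.
Feb 29 weekday advances by 5 (mod 7) from one leap year to the next four years later (or differs when a century non-leap intervenes).
Leap-day weekdays: 2220:Tue 2224:Sun 2228:Fri 2232:Wed 2236:Mon 2240:Sat 2244:Thu✓ 2248:Tue 2252:Sun 2256:Fri 2260:Wed 2264:Mon 2268:Sat 2272:Thu✓ 2276:Tue 2280:Sun 2284:Fri 2288:Wed 2292:Mon 2296:Sat 2304:Mon 2308:Sat 2312:Thu✓ 2316:Tue 2320:Sun 2324:Fri 2328:Wed 2332:Mon
Thursday: 2244, 2272, 2312 → 3.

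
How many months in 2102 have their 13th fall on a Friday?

Check the 13th of each month of 2102: Jan 13: Fri, Feb 13: Mon, Mar 13: Mon, Apr 13: Thu, May 13: Sat, Jun 13: Tue, Jul 13: Thu, Aug 13: Sun, Sep 13: Wed, Oct 13: Fri, Nov 13: Mon, Dec 13: Wed.
Friday occurs in January, October — 2 months.

2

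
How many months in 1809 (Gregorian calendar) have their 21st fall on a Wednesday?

1

Check the 21st of each month of 1809: Jan 21: Sat, Feb 21: Tue, Mar 21: Tue, Apr 21: Fri, May 21: Sun, Jun 21: Wed, Jul 21: Fri, Aug 21: Mon, Sep 21: Thu, Oct 21: Sat, Nov 21: Tue, Dec 21: Thu.
Wednesday occurs in June — 1 month.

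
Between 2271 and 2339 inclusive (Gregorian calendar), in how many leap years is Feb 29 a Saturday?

Leap years in 2271–2339: 16 of them.
Feb 29 weekday advances by 5 (mod 7) from one leap year to the next four years later (or differs when a century non-leap intervenes).
Leap-day weekdays: 2272:Thu 2276:Tue 2280:Sun 2284:Fri 2288:Wed 2292:Mon 2296:Sat✓ 2304:Mon 2308:Sat✓ 2312:Thu 2316:Tue 2320:Sun 2324:Fri 2328:Wed 2332:Mon 2336:Sat✓
Saturday: 2296, 2308, 2336 → 3.

3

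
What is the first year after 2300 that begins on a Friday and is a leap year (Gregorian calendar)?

2304

Jan 1 advances by 2 weekdays after a leap year and by 1 after a common year.
2300: Jan 1 is Monday.
2301: Tuesday
2302: Wednesday
2303: Thursday
2304: Friday (leap)
2304 begins on a Friday and is a leap year.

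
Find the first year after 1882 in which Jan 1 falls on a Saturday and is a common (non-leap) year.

1887

Jan 1 advances by 2 weekdays after a leap year and by 1 after a common year.
1882: Jan 1 is Sunday.
1883: Monday
1884: Tuesday (leap)
1885: Thursday
1886: Friday
1887: Saturday
1887 begins on a Saturday and is a common year.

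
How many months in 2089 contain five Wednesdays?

A month of length L has five Wednesdays iff its first Wednesday is on day ≤ L−28 (so day 1–3 in a 31-day month, 1–2 in a 30-day month, day 1 in a leap February).
Checking each month of 2089: Jan starts Sat (31d); Feb starts Tue (28d); Mar starts Tue (31d) ✓; Apr starts Fri (30d); May starts Sun (31d); Jun starts Wed (30d) ✓; Jul starts Fri (31d); Aug starts Mon (31d) ✓; Sep starts Thu (30d); Oct starts Sat (31d); Nov starts Tue (30d) ✓; Dec starts Thu (31d).
Five-Wednesday months: March, June, August, November → 4.

4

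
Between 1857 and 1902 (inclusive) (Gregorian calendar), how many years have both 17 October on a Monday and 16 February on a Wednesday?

Check each year's weekday for 17 October and 16 February:
  1857: Sat/Mon  1858: Sun/Tue  1859: Mon/Wed ✓  1860: Wed/Thu  1861: Thu/Sat  1862: Fri/Sun  1863: Sat/Mon  1864: Mon/Tue  1865: Tue/Thu  1866: Wed/Fri  1867: Thu/Sat  1868: Sat/Sun  1869: Sun/Tue  1870: Mon/Wed ✓  …(18 more)…  1889: Thu/Sat  1890: Fri/Sun  1891: Sat/Mon  1892: Mon/Tue  1893: Tue/Thu  1894: Wed/Fri  1895: Thu/Sat  1896: Sat/Sun  1897: Sun/Tue  1898: Mon/Wed ✓  1899: Tue/Thu  1900: Wed/Fri  1901: Thu/Sat  1902: Fri/Sun
Both conditions hold in: 1859, 1870, 1881, 1887, 1898 — 5.

5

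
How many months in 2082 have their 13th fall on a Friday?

3

Check the 13th of each month of 2082: Jan 13: Tue, Feb 13: Fri, Mar 13: Fri, Apr 13: Mon, May 13: Wed, Jun 13: Sat, Jul 13: Mon, Aug 13: Thu, Sep 13: Sun, Oct 13: Tue, Nov 13: Fri, Dec 13: Sun.
Friday occurs in February, March, November — 3 months.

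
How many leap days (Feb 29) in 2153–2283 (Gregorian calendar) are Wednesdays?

5

Leap years in 2153–2283: 31 of them.
Feb 29 weekday advances by 5 (mod 7) from one leap year to the next four years later (or differs when a century non-leap intervenes).
Leap-day weekdays: 2156:Sun 2160:Fri 2164:Wed✓ 2168:Mon 2172:Sat 2176:Thu 2180:Tue 2184:Sun 2188:Fri 2192:Wed✓ 2196:Mon 2204:Wed✓ 2208:Mon …(5 more)… 2232:Wed✓ 2236:Mon 2240:Sat 2244:Thu 2248:Tue 2252:Sun 2256:Fri 2260:Wed✓ 2264:Mon 2268:Sat 2272:Thu 2276:Tue 2280:Sun
Wednesday: 2164, 2192, 2204, 2232, 2260 → 5.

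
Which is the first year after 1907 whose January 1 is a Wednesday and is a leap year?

Jan 1 advances by 2 weekdays after a leap year and by 1 after a common year.
1907: Jan 1 is Tuesday.
1908: Wednesday (leap)
1908 begins on a Wednesday and is a leap year.

1908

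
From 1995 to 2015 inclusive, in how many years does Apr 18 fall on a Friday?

Track Apr 18's weekday year by year (advancing +1, or +2 across a Feb 29):
  1995: Tue  1996: Thu (+2)  1997: Fri (+1) ✓  1998: Sat (+1)  1999: Sun (+1)
  2000: Tue (+2)  2001: Wed (+1)  2002: Thu (+1)  2003: Fri (+1) ✓  2004: Sun (+2)
  2005: Mon (+1)  2006: Tue (+1)  2007: Wed (+1)  2008: Fri (+2) ✓  2009: Sat (+1)
  2010: Sun (+1)  2011: Mon (+1)  2012: Wed (+2)  2013: Thu (+1)  2014: Fri (+1) ✓
  2015: Sat (+1)
Friday years: 1997, 2003, 2008, 2014 — 4 in total.

4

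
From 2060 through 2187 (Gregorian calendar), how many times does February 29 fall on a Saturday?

4

Leap years in 2060–2187: 31 of them.
Feb 29 weekday advances by 5 (mod 7) from one leap year to the next four years later (or differs when a century non-leap intervenes).
Leap-day weekdays: 2060:Sun 2064:Fri 2068:Wed 2072:Mon 2076:Sat✓ 2080:Thu 2084:Tue 2088:Sun 2092:Fri 2096:Wed 2104:Fri 2108:Wed 2112:Mon …(5 more)… 2136:Wed 2140:Mon 2144:Sat✓ 2148:Thu 2152:Tue 2156:Sun 2160:Fri 2164:Wed 2168:Mon 2172:Sat✓ 2176:Thu 2180:Tue 2184:Sun
Saturday: 2076, 2116, 2144, 2172 → 4.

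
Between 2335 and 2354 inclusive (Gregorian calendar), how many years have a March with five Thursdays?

7

March has 31 days; it has five Thursdays when Thursday falls among the first (month-length − 28) days — i.e. when March 1 is one of Thursday/Wednesday/Tuesday.
March 1 by year: 2335:Fri 2336:Sun 2337:Mon 2338:Tue✓ 2339:Wed✓ 2340:Fri 2341:Sat 2342:Sun 2343:Mon 2344:Wed✓ 2345:Thu✓ 2346:Fri 2347:Sat 2348:Mon 2349:Tue✓ 2350:Wed✓ 2351:Thu✓ 2352:Sat 2353:Sun 2354:Mon
Years with five Thursdays: 2338, 2339, 2344, 2345, 2349, 2350, 2351 → 7.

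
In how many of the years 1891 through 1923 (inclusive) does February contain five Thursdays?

February has 28 days (29 in leap years); it has five Thursdays when Thursday falls among the first (month-length − 28) days — i.e. when February 1 is Thursday in a leap year (never in a common year).
February 1 by year: 1891:Sun 1892:Mon 1893:Wed 1894:Thu 1895:Fri 1896:Sat 1897:Mon 1898:Tue 1899:Wed 1900:Thu 1901:Fri 1902:Sat 1903:Sun 1904:Mon 1905:Wed …(3 more)… 1909:Mon 1910:Tue 1911:Wed 1912:Thu✓ 1913:Sat 1914:Sun 1915:Mon 1916:Tue 1917:Thu 1918:Fri 1919:Sat 1920:Sun 1921:Tue 1922:Wed 1923:Thu
Years with five Thursdays: 1912 → 1.

1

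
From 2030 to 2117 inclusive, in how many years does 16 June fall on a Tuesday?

13

Track 16 June's weekday year by year (advancing +1, or +2 across a Feb 29):
  2030: Sun  2031: Mon (+1)  2032: Wed (+2)  2033: Thu (+1)  2034: Fri (+1)
  2035: Sat (+1)  2036: Mon (+2)  2037: Tue (+1) ✓  2038: Wed (+1)  2039: Thu (+1)
  2040: Sat (+2)  2041: Sun (+1)  2042: Mon (+1)  2043: Tue (+1) ✓  … (60 more years) …
  2104: Mon (+2)  2105: Tue (+1) ✓  2106: Wed (+1)  2107: Thu (+1)  2108: Sat (+2)
  2109: Sun (+1)  2110: Mon (+1)  2111: Tue (+1) ✓  2112: Thu (+2)  2113: Fri (+1)
  2114: Sat (+1)  2115: Sun (+1)  2116: Tue (+2) ✓  2117: Wed (+1)
Tuesday years: 2037, 2043, 2048, 2054, 2065, 2071, 2076, 2082, 2093, 2099, 2105, 2111, 2116 — 13 in total.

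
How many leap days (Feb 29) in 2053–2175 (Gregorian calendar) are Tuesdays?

Leap years in 2053–2175: 29 of them.
Feb 29 weekday advances by 5 (mod 7) from one leap year to the next four years later (or differs when a century non-leap intervenes).
Leap-day weekdays: 2056:Tue✓ 2060:Sun 2064:Fri 2068:Wed 2072:Mon 2076:Sat 2080:Thu 2084:Tue✓ 2088:Sun 2092:Fri 2096:Wed 2104:Fri 2108:Wed …(3 more)… 2124:Tue✓ 2128:Sun 2132:Fri 2136:Wed 2140:Mon 2144:Sat 2148:Thu 2152:Tue✓ 2156:Sun 2160:Fri 2164:Wed 2168:Mon 2172:Sat
Tuesday: 2056, 2084, 2124, 2152 → 4.

4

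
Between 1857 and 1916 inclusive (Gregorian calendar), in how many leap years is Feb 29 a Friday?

Leap years in 1857–1916: 14 of them.
Feb 29 weekday advances by 5 (mod 7) from one leap year to the next four years later (or differs when a century non-leap intervenes).
Leap-day weekdays: 1860:Wed 1864:Mon 1868:Sat 1872:Thu 1876:Tue 1880:Sun 1884:Fri✓ 1888:Wed 1892:Mon 1896:Sat 1904:Mon 1908:Sat 1912:Thu 1916:Tue
Friday: 1884 → 1.

1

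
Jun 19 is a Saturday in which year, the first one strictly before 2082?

2077

From one year to the next, a fixed date's weekday advances by 1, or by 2 when a Feb 29 lies between the two dates.
2082: June 19 is Friday.
2081: Thursday (−1)
2080: Wednesday (−1)
2079: Monday (−2)
2078: Sunday (−1)
2077: Saturday (−1)
Jun 19 falls on a Saturday in 2077.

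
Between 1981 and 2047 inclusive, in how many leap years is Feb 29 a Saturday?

Leap years in 1981–2047: 16 of them.
Feb 29 weekday advances by 5 (mod 7) from one leap year to the next four years later (or differs when a century non-leap intervenes).
Leap-day weekdays: 1984:Wed 1988:Mon 1992:Sat✓ 1996:Thu 2000:Tue 2004:Sun 2008:Fri 2012:Wed 2016:Mon 2020:Sat✓ 2024:Thu 2028:Tue 2032:Sun 2036:Fri 2040:Wed 2044:Mon
Saturday: 1992, 2020 → 2.

2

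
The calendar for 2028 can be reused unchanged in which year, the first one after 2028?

2056

Two years share a calendar iff Jan 1 falls on the same weekday and both are leap or both are common. 2028: Jan 1 is Saturday, leap year.
2029: Jan 1 Monday, common
2030: Jan 1 Tuesday, common
2031: Jan 1 Wednesday, common
2032: Jan 1 Thursday, leap
2033: Jan 1 Saturday, common
2034: Jan 1 Sunday, common
2035: Jan 1 Monday, common
2036: Jan 1 Tuesday, leap
2037: Jan 1 Thursday, common
2038: Jan 1 Friday, common
2039: Jan 1 Saturday, common
2040: Jan 1 Sunday, leap
2041: Jan 1 Tuesday, common
2042: Jan 1 Wednesday, common
2043: Jan 1 Thursday, common
2044: Jan 1 Friday, leap
2045: Jan 1 Sunday, common
2046: Jan 1 Monday, common
2047: Jan 1 Tuesday, common
2048: Jan 1 Wednesday, leap
2049: Jan 1 Friday, common
2050: Jan 1 Saturday, common
2051: Jan 1 Sunday, common
2052: Jan 1 Monday, leap
2053: Jan 1 Wednesday, common
2054: Jan 1 Thursday, common
2055: Jan 1 Friday, common
2056: Jan 1 Saturday, leap
2056 matches on both conditions.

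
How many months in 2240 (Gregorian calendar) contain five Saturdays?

A month of length L has five Saturdays iff its first Saturday is on day ≤ L−28 (so day 1–3 in a 31-day month, 1–2 in a 30-day month, day 1 in a leap February).
Checking each month of 2240: Jan starts Wed (31d); Feb starts Sat (29d) ✓; Mar starts Sun (31d); Apr starts Wed (30d); May starts Fri (31d) ✓; Jun starts Mon (30d); Jul starts Wed (31d); Aug starts Sat (31d) ✓; Sep starts Tue (30d); Oct starts Thu (31d) ✓; Nov starts Sun (30d); Dec starts Tue (31d).
Five-Saturday months: February, May, August, October → 4.

4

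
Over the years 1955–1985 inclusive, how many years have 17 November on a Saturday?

5

Track 17 November's weekday year by year (advancing +1, or +2 across a Feb 29):
  1955: Thu  1956: Sat (+2) ✓  1957: Sun (+1)  1958: Mon (+1)  1959: Tue (+1)
  1960: Thu (+2)  1961: Fri (+1)  1962: Sat (+1) ✓  1963: Sun (+1)  1964: Tue (+2)
  1965: Wed (+1)  1966: Thu (+1)  1967: Fri (+1)  1968: Sun (+2)  … (3 more years) …
  1972: Fri (+2)  1973: Sat (+1) ✓  1974: Sun (+1)  1975: Mon (+1)  1976: Wed (+2)
  1977: Thu (+1)  1978: Fri (+1)  1979: Sat (+1) ✓  1980: Mon (+2)  1981: Tue (+1)
  1982: Wed (+1)  1983: Thu (+1)  1984: Sat (+2) ✓  1985: Sun (+1)
Saturday years: 1956, 1962, 1973, 1979, 1984 — 5 in total.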